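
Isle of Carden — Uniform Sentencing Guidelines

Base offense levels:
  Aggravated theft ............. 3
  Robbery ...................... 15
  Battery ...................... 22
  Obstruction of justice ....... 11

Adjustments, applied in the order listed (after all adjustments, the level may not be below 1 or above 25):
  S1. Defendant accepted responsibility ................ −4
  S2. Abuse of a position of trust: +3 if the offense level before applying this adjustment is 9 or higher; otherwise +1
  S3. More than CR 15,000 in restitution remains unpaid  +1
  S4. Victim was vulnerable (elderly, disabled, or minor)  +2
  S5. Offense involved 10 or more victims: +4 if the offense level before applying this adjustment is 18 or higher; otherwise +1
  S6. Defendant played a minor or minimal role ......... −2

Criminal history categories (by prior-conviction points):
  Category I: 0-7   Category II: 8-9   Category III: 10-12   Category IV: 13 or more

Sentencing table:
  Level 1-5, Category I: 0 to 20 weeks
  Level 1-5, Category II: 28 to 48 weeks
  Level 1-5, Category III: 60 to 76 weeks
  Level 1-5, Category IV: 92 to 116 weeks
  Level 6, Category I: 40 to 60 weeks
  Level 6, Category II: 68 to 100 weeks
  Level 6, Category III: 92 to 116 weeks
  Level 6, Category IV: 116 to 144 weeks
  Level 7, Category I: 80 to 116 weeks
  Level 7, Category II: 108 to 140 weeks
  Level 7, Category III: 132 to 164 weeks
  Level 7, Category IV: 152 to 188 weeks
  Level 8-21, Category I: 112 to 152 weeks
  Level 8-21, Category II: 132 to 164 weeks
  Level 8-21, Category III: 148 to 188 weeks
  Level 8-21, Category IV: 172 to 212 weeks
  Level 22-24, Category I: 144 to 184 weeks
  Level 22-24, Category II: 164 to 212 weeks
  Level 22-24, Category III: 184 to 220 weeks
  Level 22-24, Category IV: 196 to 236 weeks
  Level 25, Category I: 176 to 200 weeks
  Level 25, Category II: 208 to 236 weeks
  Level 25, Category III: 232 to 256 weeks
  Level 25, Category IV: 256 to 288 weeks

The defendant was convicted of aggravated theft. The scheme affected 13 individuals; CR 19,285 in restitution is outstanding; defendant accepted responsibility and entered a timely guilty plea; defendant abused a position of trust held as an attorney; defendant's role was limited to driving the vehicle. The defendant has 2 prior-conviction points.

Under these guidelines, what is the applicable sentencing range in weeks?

Base offense level for aggravated theft: 3.
S1 applies: 3 − 4 = -1.
S2 applies (level before this adjustment is -1 < 9, so +1): -1 + 1 = 0.
S3 applies: 0 + 1 = 1.
S5 applies (level before this adjustment is 1 < 18, so +1): 1 + 1 = 2.
S6 applies: 2 − 2 = 0.
Level 0 is below the minimum of 1; floored at 1.
Final offense level: 1.
Criminal history: 2 prior points → Category I (0-7).
Level 1 falls in the 1-5 band.
Grid: Level 1-5 × Category I = 0-20 weeks.

0-20 weeks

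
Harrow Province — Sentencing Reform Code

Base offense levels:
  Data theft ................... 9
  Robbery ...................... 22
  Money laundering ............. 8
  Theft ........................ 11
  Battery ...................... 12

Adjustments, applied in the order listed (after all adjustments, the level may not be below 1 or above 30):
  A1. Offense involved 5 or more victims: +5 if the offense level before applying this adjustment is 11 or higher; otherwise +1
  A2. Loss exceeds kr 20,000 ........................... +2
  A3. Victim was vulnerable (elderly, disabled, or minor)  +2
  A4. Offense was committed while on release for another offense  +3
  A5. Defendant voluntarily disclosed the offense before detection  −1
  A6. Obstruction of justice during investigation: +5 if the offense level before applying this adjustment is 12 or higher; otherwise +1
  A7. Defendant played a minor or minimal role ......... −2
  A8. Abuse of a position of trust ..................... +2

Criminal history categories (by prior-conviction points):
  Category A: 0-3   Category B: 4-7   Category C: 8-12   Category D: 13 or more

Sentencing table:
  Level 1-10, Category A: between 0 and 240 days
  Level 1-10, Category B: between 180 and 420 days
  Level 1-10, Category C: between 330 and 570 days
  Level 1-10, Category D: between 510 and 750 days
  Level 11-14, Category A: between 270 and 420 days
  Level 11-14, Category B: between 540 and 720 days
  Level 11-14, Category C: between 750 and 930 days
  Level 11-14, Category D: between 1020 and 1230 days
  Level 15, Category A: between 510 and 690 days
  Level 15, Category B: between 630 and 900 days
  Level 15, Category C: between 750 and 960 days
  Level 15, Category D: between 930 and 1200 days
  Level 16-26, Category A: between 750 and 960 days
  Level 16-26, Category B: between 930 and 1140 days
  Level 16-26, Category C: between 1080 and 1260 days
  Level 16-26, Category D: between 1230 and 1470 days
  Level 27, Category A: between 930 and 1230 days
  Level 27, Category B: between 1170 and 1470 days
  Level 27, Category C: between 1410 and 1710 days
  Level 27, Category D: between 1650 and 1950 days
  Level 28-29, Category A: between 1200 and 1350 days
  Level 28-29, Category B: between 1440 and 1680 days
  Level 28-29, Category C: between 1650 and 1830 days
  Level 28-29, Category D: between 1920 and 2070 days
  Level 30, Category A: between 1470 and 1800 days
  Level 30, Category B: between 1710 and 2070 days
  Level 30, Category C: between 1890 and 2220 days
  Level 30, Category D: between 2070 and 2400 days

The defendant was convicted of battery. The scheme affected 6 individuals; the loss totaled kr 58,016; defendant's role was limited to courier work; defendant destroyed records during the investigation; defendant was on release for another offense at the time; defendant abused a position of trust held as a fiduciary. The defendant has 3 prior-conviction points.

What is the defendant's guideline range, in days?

Base offense level for battery: 12.
A1 applies (level before this adjustment is 12 ≥ 11, so +5): 12 + 5 = 17.
A2 applies: 17 + 2 = 19.
A3 does not apply.
A4 applies: 19 + 3 = 22.
A5 does not apply.
A6 applies (level before this adjustment is 22 ≥ 12, so +5): 22 + 5 = 27.
A7 applies: 27 − 2 = 25.
A8 applies: 25 + 2 = 27.
Final offense level: 27.
Criminal history: 3 prior points → Category A (0-3).
Level 27 falls in the 27 band.
Grid: Level 27 × Category A = 930-1230 days.

930-1230 days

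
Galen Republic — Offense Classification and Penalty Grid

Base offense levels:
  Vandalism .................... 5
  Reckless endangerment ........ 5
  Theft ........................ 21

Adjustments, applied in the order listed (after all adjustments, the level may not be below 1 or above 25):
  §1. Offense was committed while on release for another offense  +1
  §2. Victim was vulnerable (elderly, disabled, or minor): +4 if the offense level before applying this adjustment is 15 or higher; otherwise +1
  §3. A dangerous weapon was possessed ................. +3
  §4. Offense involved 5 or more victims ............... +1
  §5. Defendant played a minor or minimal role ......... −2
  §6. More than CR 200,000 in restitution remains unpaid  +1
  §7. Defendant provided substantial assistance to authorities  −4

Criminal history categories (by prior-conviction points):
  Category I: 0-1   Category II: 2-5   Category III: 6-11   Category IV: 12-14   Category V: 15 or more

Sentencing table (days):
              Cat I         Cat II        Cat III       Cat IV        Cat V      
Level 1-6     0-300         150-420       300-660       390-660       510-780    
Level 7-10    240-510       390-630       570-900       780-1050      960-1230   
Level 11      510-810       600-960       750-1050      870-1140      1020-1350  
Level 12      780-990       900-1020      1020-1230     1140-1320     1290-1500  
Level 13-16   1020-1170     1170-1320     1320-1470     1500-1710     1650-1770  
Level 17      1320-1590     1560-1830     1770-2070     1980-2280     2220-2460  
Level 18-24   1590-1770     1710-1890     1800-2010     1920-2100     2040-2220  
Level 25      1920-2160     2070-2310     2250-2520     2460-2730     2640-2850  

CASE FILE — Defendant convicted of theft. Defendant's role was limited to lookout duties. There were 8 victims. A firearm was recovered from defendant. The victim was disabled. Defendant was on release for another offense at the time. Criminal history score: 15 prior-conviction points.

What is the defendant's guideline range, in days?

Base offense level for theft: 21.
§1 applies: 21 + 1 = 22.
§2 applies (level before this adjustment is 22 ≥ 15, so +4): 22 + 4 = 26.
§3 applies: 26 + 3 = 29.
§4 applies: 29 + 1 = 30.
§5 applies: 30 − 2 = 28.
§6 does not apply.
§7 does not apply.
Level 28 exceeds the maximum of 25; capped at 25.
Final offense level: 25.
Criminal history: 15 prior points → Category V (15+).
Level 25 falls in the 25 band.
Grid: Level 25 × Category V = 2640-2850 days.

2640-2850 days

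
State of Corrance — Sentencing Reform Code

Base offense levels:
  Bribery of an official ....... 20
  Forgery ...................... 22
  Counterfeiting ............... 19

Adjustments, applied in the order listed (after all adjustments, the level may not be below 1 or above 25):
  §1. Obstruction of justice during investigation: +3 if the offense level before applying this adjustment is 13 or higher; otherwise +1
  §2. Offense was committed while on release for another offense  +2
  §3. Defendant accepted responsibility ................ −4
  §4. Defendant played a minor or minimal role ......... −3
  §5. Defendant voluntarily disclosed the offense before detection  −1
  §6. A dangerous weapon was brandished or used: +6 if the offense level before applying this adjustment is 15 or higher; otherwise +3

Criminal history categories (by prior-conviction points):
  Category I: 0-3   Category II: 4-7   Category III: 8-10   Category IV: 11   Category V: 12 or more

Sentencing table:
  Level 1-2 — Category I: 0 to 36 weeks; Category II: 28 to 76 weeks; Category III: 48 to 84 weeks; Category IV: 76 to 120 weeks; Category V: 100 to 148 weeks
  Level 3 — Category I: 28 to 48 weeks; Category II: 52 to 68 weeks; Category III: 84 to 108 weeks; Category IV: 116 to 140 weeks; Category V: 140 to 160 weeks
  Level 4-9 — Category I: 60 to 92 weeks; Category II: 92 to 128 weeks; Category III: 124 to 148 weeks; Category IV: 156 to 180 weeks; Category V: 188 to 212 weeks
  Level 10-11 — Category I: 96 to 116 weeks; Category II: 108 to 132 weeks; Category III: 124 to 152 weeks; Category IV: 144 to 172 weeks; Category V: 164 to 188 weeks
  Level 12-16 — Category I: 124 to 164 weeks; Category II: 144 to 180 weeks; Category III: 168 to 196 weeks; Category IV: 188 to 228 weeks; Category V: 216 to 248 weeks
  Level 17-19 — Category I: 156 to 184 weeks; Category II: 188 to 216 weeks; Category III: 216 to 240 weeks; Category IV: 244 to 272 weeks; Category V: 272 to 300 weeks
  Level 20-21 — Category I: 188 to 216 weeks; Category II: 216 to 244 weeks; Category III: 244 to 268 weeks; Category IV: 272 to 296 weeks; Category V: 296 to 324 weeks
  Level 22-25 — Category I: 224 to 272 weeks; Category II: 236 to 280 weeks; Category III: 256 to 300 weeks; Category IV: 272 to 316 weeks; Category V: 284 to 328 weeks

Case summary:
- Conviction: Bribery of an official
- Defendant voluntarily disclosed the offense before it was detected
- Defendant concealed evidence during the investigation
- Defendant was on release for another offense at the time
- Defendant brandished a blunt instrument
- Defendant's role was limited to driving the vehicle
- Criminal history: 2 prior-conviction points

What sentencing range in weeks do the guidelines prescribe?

Base offense level for bribery of an official: 20.
§1 applies (level before this adjustment is 20 ≥ 13, so +3): 20 + 3 = 23.
§2 applies: 23 + 2 = 25.
§4 applies: 25 − 3 = 22.
§5 applies: 22 − 1 = 21.
§6 applies (level before this adjustment is 21 ≥ 15, so +6): 21 + 6 = 27.
Level 27 exceeds the maximum of 25; capped at 25.
Final offense level: 25.
Criminal history: 2 prior points → Category I (0-3).
Level 25 falls in the 22-25 band.
Grid: Level 22-25 × Category I = 224-272 weeks.

224-272 weeks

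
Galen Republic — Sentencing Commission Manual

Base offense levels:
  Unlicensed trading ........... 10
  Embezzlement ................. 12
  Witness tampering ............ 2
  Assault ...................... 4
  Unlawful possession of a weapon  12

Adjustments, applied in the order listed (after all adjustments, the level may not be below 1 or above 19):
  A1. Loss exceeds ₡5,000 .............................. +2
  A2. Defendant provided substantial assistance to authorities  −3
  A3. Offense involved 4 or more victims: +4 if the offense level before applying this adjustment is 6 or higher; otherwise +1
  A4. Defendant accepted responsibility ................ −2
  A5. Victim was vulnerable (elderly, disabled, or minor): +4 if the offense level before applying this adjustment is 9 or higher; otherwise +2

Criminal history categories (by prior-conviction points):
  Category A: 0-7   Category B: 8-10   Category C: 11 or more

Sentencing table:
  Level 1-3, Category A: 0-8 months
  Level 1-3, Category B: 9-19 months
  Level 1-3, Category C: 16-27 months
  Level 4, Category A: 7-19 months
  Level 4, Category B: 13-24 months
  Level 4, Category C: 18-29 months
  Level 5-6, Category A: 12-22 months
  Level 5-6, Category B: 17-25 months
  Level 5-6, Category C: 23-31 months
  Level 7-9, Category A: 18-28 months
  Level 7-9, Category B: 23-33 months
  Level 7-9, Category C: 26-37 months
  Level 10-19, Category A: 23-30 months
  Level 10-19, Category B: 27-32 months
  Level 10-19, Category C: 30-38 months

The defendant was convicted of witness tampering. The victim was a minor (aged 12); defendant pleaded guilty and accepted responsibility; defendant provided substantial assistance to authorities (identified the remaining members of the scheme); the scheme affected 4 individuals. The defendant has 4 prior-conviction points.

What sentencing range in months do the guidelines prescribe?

Base offense level for witness tampering: 2.
A2 applies: 2 − 3 = -1.
A3 applies (level before this adjustment is -1 < 6, so +1): -1 + 1 = 0.
A4 applies: 0 − 2 = -2.
A5 applies (level before this adjustment is -2 < 9, so +2): -2 + 2 = 0.
Level 0 is below the minimum of 1; floored at 1.
Final offense level: 1.
Criminal history: 4 prior points → Category A (0-7).
Level 1 falls in the 1-3 band.
Grid: Level 1-3 × Category A = 0-8 months.

0-8 months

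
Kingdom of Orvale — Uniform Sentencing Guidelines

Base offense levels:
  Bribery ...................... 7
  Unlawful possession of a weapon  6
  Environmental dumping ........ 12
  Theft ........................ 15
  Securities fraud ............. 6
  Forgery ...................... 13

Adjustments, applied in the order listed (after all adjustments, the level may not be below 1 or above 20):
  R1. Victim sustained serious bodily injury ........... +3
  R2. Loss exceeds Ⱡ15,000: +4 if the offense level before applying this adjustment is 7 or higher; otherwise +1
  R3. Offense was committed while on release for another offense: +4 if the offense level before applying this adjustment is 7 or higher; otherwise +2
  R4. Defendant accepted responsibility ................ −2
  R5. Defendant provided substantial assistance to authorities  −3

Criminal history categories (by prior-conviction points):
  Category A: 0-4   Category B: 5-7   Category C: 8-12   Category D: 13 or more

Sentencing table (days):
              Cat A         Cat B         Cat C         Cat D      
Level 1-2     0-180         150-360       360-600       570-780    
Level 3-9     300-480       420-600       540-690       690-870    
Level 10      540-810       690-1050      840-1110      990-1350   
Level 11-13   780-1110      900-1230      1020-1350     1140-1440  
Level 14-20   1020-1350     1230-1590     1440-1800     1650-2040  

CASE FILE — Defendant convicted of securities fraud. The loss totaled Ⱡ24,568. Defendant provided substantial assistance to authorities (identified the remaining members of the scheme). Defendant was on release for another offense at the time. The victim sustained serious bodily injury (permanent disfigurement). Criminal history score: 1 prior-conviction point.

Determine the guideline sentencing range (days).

Base offense level for securities fraud: 6.
R1 applies: 6 + 3 = 9.
R2 applies (level before this adjustment is 9 ≥ 7, so +4): 9 + 4 = 13.
R3 applies (level before this adjustment is 13 ≥ 7, so +4): 13 + 4 = 17.
R5 applies: 17 − 3 = 14.
Final offense level: 14.
Criminal history: 1 prior point → Category A (0-4).
Level 14 falls in the 14-20 band.
Grid: Level 14-20 × Category A = 1020-1350 days.

1020-1350 days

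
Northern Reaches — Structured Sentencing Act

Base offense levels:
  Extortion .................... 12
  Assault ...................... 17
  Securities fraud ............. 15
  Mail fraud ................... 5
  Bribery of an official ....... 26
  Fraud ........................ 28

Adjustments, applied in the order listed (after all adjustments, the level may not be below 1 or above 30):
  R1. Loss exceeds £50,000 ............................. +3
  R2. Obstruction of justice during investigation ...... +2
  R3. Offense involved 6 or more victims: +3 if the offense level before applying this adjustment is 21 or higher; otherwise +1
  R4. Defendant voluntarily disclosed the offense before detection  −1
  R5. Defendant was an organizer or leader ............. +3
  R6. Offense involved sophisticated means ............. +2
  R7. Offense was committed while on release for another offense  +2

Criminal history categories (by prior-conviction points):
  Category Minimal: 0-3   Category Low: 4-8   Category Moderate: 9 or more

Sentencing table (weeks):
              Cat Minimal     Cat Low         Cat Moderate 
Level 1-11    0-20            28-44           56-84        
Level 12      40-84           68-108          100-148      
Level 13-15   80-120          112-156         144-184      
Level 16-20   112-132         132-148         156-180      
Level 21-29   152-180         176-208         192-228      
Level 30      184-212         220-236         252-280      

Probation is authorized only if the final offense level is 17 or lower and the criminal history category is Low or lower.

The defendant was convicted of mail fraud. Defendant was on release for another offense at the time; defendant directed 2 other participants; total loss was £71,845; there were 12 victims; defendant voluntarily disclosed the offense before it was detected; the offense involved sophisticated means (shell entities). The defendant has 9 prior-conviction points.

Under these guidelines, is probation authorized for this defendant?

No

Base offense level for mail fraud: 5.
R1 applies: 5 + 3 = 8.
R2 does not apply.
R3 applies (level before this adjustment is 8 < 21, so +1): 8 + 1 = 9.
R4 applies: 9 − 1 = 8.
R5 applies: 8 + 3 = 11.
R6 applies: 11 + 2 = 13.
R7 applies: 13 + 2 = 15.
Final offense level: 15.
Criminal history: 9 prior points → Category Moderate (9+).
Level 15 falls in the 13-15 band.
Grid: Level 13-15 × Category Moderate = 144-184 weeks.
Probation check: level 15 ≤ 17 and category Moderate > Low → not eligible.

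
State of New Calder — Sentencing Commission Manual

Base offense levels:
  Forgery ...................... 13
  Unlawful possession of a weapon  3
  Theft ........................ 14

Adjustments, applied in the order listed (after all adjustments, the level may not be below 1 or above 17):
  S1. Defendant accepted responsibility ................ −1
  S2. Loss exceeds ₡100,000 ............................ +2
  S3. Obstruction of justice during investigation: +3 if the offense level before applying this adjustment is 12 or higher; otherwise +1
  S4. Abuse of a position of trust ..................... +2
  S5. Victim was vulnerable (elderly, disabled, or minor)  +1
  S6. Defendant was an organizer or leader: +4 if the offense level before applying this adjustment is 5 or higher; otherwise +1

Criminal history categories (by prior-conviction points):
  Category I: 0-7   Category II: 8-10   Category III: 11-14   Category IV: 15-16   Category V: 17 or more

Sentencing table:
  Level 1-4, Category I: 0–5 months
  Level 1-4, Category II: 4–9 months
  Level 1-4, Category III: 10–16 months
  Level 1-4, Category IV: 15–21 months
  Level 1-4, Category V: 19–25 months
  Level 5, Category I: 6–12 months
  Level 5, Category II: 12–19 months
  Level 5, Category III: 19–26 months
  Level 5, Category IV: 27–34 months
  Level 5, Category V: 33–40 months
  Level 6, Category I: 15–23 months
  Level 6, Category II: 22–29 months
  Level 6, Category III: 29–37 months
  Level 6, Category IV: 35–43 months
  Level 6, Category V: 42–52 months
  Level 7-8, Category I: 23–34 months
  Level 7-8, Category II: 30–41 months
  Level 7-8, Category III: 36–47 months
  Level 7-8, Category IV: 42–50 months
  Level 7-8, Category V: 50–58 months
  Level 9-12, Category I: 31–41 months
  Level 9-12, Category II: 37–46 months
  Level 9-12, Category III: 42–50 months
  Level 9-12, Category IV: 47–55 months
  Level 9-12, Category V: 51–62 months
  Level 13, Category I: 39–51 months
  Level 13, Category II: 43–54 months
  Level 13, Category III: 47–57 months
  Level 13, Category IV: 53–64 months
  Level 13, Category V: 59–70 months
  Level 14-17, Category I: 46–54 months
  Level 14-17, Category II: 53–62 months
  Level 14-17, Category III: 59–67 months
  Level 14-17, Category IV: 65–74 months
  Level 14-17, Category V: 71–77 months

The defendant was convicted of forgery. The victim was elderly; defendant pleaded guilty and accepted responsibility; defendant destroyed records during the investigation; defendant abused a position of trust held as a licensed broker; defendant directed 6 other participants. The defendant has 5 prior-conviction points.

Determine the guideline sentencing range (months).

Base offense level for forgery: 13.
S1 applies: 13 − 1 = 12.
S3 applies (level before this adjustment is 12 ≥ 12, so +3): 12 + 3 = 15.
S4 applies: 15 + 2 = 17.
S5 applies: 17 + 1 = 18.
S6 applies (level before this adjustment is 18 ≥ 5, so +4): 18 + 4 = 22.
Level 22 exceeds the maximum of 17; capped at 17.
Final offense level: 17.
Criminal history: 5 prior points → Category I (0-7).
Level 17 falls in the 14-17 band.
Grid: Level 14-17 × Category I = 46-54 months.

46-54 months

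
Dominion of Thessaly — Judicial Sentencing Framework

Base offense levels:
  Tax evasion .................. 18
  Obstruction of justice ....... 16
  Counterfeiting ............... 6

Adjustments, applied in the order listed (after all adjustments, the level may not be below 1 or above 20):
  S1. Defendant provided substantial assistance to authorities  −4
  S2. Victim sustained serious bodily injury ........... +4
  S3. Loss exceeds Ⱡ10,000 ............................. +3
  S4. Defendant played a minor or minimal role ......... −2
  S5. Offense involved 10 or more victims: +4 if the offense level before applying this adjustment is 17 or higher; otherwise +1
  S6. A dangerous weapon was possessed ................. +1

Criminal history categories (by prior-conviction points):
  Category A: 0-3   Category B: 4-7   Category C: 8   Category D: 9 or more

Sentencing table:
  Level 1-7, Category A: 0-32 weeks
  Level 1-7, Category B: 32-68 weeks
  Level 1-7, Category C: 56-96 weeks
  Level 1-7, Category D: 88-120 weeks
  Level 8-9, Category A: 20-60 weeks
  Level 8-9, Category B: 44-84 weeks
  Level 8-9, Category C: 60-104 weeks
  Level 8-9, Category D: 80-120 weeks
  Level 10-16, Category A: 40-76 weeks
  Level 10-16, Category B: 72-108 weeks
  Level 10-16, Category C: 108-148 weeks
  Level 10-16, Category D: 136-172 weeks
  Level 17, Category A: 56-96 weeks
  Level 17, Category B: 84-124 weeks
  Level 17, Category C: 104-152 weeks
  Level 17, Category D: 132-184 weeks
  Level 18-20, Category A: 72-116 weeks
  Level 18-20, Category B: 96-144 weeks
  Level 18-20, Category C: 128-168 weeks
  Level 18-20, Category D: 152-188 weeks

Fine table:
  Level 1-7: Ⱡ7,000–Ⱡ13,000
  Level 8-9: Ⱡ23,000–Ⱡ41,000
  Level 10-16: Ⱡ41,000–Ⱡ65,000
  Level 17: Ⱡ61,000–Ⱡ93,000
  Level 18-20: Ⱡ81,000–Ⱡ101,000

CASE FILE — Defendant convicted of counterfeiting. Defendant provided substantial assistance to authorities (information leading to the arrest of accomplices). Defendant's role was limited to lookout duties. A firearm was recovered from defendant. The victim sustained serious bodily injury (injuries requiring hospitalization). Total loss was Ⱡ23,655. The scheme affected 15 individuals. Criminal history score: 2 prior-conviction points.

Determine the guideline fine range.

Base offense level for counterfeiting: 6.
S1 applies: 6 − 4 = 2.
S2 applies: 2 + 4 = 6.
S3 applies: 6 + 3 = 9.
S4 applies: 9 − 2 = 7.
S5 applies (level before this adjustment is 7 < 17, so +1): 7 + 1 = 8.
S6 applies: 8 + 1 = 9.
Final offense level: 9.
Level 9 falls in the 8-9 band.
Fine table: Level 8-9 → Ⱡ23,000–Ⱡ41,000.

Ⱡ23,000–Ⱡ41,000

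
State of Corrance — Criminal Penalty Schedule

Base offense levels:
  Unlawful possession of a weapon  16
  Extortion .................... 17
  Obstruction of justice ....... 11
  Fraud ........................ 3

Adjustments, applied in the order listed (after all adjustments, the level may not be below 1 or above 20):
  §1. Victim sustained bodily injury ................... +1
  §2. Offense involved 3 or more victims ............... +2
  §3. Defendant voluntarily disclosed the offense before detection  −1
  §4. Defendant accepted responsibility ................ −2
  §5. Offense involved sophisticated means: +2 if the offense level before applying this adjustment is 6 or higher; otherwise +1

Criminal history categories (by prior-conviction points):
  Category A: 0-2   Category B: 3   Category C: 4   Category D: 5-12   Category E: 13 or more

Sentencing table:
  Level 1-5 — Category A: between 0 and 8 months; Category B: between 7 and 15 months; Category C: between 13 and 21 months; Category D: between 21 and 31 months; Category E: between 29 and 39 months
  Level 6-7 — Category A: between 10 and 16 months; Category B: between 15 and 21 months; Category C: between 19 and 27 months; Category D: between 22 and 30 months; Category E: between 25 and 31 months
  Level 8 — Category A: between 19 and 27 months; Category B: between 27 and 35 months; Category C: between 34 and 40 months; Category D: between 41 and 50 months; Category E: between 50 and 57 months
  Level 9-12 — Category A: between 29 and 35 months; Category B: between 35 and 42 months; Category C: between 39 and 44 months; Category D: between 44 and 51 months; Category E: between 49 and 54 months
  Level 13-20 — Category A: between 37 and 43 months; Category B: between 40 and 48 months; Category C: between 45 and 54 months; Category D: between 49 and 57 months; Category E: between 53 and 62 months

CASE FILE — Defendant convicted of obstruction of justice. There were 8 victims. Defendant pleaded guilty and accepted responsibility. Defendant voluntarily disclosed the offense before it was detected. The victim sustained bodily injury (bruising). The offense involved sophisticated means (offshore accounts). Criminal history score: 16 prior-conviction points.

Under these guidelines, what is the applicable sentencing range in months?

Base offense level for obstruction of justice: 11.
§1 applies: 11 + 1 = 12.
§2 applies: 12 + 2 = 14.
§3 applies: 14 − 1 = 13.
§4 applies: 13 − 2 = 11.
§5 applies (level before this adjustment is 11 ≥ 6, so +2): 11 + 2 = 13.
Final offense level: 13.
Criminal history: 16 prior points → Category E (13+).
Level 13 falls in the 13-20 band.
Grid: Level 13-20 × Category E = 53-62 months.

53-62 months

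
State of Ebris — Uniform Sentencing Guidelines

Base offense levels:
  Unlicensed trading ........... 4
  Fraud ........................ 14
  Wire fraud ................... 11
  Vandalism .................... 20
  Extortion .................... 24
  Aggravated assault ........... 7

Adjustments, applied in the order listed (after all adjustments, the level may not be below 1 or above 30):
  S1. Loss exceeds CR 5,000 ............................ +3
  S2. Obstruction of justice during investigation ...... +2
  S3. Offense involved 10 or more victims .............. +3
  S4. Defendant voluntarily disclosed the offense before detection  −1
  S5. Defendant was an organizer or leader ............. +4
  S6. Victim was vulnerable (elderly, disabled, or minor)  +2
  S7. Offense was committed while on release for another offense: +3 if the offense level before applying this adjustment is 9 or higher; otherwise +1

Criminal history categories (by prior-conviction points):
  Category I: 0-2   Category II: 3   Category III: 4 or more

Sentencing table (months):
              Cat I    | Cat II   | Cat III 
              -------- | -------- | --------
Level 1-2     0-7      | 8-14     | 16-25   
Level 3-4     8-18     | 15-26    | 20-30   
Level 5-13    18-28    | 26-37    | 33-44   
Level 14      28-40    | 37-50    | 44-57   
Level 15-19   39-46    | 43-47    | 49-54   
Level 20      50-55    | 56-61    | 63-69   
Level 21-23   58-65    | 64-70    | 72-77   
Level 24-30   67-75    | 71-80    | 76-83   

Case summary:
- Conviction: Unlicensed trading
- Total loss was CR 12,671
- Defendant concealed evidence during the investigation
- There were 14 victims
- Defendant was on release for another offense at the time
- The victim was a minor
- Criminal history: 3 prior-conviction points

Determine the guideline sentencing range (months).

Base offense level for unlicensed trading: 4.
S1 applies: 4 + 3 = 7.
S2 applies: 7 + 2 = 9.
S3 applies: 9 + 3 = 12.
S4 does not apply.
S6 applies: 12 + 2 = 14.
S7 applies (level before this adjustment is 14 ≥ 9, so +3): 14 + 3 = 17.
Final offense level: 17.
Criminal history: 3 prior points → Category II (3).
Level 17 falls in the 15-19 band.
Grid: Level 15-19 × Category II = 43-47 months.

43-47 months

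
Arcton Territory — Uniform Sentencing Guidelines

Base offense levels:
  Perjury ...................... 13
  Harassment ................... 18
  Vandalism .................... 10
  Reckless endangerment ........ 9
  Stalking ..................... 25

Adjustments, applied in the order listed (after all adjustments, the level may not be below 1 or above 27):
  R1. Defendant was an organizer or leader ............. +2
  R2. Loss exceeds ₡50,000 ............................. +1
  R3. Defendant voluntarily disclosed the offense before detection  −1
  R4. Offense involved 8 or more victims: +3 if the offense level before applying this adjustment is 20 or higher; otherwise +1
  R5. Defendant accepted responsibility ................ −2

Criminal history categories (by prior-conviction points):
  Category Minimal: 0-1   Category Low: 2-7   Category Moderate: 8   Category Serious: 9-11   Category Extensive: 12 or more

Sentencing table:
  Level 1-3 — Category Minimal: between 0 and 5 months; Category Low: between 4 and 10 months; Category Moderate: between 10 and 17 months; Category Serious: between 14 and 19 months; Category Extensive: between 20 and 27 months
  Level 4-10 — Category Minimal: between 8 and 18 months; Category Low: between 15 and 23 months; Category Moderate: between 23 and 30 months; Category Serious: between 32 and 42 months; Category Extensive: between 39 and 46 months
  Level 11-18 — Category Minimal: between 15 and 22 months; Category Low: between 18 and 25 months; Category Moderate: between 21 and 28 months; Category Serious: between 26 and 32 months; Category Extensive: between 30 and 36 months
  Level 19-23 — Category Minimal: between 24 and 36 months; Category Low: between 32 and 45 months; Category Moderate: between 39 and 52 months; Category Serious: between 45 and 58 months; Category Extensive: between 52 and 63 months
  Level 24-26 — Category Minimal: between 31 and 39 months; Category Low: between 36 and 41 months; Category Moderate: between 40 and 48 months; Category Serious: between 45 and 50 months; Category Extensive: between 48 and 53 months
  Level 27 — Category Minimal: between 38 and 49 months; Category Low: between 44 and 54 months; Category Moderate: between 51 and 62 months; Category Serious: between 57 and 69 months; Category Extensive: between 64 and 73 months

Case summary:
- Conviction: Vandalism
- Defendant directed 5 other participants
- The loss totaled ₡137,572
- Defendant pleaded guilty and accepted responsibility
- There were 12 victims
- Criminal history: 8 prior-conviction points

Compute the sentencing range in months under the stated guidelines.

21-28 months

Base offense level for vandalism: 10.
R1 applies: 10 + 2 = 12.
R2 applies: 12 + 1 = 13.
R3 does not apply.
R4 applies (level before this adjustment is 13 < 20, so +1): 13 + 1 = 14.
R5 applies: 14 − 2 = 12.
Final offense level: 12.
Criminal history: 8 prior points → Category Moderate (8).
Level 12 falls in the 11-18 band.
Grid: Level 11-18 × Category Moderate = 21-28 months.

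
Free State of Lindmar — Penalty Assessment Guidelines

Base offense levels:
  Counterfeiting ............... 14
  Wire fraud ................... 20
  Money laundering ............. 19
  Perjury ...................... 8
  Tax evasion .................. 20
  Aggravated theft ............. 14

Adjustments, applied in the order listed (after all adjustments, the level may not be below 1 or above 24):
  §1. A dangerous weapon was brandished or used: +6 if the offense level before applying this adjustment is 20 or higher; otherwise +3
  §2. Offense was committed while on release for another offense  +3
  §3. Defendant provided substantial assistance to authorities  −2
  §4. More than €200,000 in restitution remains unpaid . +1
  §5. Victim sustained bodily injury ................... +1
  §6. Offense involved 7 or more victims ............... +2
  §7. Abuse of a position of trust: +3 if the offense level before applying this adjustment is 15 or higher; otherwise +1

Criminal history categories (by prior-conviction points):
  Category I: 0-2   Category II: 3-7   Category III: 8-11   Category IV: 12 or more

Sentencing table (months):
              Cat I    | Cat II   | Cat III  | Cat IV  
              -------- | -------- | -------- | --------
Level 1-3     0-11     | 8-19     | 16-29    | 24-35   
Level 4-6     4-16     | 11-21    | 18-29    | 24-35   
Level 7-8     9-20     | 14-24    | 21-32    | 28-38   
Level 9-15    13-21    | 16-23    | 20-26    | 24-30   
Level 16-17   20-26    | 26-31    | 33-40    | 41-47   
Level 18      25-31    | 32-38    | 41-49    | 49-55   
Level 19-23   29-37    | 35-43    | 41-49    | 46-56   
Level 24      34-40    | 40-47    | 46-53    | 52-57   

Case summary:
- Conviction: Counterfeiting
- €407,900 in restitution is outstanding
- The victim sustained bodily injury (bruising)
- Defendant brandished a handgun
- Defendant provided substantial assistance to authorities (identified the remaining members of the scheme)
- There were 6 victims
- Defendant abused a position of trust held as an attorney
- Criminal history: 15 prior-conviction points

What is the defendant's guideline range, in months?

Base offense level for counterfeiting: 14.
§1 applies (level before this adjustment is 14 < 20, so +3): 14 + 3 = 17.
§2 does not apply.
§3 applies: 17 − 2 = 15.
§4 applies: 15 + 1 = 16.
§5 applies: 16 + 1 = 17.
§7 applies (level before this adjustment is 17 ≥ 15, so +3): 17 + 3 = 20.
Final offense level: 20.
Criminal history: 15 prior points → Category IV (12+).
Level 20 falls in the 19-23 band.
Grid: Level 19-23 × Category IV = 46-56 months.

46-56 months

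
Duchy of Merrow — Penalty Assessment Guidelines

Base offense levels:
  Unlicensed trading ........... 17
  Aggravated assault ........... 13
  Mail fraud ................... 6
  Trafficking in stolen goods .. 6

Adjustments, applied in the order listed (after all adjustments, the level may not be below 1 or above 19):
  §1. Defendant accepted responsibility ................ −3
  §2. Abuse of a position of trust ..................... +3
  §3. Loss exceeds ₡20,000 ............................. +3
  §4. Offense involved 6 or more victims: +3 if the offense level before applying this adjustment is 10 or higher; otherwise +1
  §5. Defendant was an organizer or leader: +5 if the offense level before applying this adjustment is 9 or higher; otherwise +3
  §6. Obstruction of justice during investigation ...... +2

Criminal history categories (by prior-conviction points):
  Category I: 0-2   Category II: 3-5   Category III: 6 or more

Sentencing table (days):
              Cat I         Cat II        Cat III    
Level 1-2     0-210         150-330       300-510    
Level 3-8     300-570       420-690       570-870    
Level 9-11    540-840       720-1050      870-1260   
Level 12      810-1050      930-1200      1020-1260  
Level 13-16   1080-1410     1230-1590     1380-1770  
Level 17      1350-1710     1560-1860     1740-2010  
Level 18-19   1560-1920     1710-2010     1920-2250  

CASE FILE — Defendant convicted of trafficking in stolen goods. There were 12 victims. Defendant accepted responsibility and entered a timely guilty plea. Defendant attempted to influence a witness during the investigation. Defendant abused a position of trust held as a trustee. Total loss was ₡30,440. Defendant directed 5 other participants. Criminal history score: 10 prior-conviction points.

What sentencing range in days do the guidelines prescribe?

Base offense level for trafficking in stolen goods: 6.
§1 applies: 6 − 3 = 3.
§2 applies: 3 + 3 = 6.
§3 applies: 6 + 3 = 9.
§4 applies (level before this adjustment is 9 < 10, so +1): 9 + 1 = 10.
§5 applies (level before this adjustment is 10 ≥ 9, so +5): 10 + 5 = 15.
§6 applies: 15 + 2 = 17.
Final offense level: 17.
Criminal history: 10 prior points → Category III (6+).
Level 17 falls in the 17 band.
Grid: Level 17 × Category III = 1740-2010 days.

1740-2010 days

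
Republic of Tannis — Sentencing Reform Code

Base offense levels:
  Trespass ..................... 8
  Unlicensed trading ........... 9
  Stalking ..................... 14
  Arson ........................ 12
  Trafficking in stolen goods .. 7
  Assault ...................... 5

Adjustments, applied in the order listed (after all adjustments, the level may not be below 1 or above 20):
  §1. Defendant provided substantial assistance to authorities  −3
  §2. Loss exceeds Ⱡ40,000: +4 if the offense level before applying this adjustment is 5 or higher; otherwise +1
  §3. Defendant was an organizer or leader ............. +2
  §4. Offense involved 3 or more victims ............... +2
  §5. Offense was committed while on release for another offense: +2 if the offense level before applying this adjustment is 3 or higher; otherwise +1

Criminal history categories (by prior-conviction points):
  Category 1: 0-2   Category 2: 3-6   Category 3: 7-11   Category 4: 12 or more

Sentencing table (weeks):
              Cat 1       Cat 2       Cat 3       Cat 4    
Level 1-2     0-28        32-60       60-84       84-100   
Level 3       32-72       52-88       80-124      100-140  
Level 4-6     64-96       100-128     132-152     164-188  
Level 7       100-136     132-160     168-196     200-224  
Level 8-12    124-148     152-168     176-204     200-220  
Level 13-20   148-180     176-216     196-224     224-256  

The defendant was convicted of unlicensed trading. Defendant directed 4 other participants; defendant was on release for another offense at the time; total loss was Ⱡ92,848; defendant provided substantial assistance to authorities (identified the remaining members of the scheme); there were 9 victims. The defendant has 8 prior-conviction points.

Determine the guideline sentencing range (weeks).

196-224 weeks

Base offense level for unlicensed trading: 9.
§1 applies: 9 − 3 = 6.
§2 applies (level before this adjustment is 6 ≥ 5, so +4): 6 + 4 = 10.
§3 applies: 10 + 2 = 12.
§4 applies: 12 + 2 = 14.
§5 applies (level before this adjustment is 14 ≥ 3, so +2): 14 + 2 = 16.
Final offense level: 16.
Criminal history: 8 prior points → Category 3 (7-11).
Level 16 falls in the 13-20 band.
Grid: Level 13-20 × Category 3 = 196-224 weeks.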